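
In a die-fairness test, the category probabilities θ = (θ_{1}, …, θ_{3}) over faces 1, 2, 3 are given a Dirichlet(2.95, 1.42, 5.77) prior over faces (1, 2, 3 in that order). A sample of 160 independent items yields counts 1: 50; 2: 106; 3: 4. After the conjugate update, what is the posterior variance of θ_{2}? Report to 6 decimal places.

0.001360

The Dirichlet prior is conjugate to the Multinomial likelihood: each posterior αⱼ = prior αⱼ + observed count nⱼ.
Posterior concentration: (52.95, 107.42, 9.77), total = 170.14.
Var[θ_j] = α_j(Σα−α_j)/((Σα)²(Σα+1)) = 107.42·62.72/(170.14²·171.14) = 0.001360.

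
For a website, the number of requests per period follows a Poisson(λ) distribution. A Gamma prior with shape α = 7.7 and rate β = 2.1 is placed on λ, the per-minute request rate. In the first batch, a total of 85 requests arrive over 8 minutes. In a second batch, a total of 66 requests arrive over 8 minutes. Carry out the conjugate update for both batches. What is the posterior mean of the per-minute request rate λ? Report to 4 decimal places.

With a Gamma(shape α, rate β) prior, the Poisson likelihood is conjugate: the posterior is Gamma(α + ΣXᵢ, β + n).
After batch 1: Gamma(α+S, β+n) = Gamma(7.7+85, 2.1+8) = Gamma(92.7, 10.1).
After batch 2: Gamma(α+S, β+n) = Gamma(92.7+66, 10.1+8) = Gamma(158.7, 18.1).
Posterior mean = α/β = 158.7/18.1 = 8.7680.

8.7680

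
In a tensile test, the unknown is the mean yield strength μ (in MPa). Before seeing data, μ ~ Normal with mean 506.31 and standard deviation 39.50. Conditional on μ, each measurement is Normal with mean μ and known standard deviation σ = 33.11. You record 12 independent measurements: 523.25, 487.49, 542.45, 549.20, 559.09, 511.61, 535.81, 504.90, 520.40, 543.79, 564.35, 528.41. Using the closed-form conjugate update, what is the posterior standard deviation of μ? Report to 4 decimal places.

9.2899

For Normal data with known variance σ², a Normal(μ₀, σ₀²) prior on μ is conjugate. Posterior precision = 1/σ₀² + n/σ²; posterior mean is the precision-weighted average of μ₀ and x̄.
σ₀² = 39.50² = 1560.25, σ² = 33.11² = 1096.2721; σ² + n·σ₀² = 1096.2721 + 12·1560.25 = 19819.2721.
Posterior precision = 1/σ₀² + n/σ² = 1/1560.25 + 12/1096.2721 = (σ² + n·σ₀²)/(σ₀²σ²) = 19819.2721/(1560.25·1096.2721); posterior variance σₙ² = σ₀²σ²/(σ² + n·σ₀²) = 1560.25·1096.2721/19819.2721 = 86.302793.
Posterior SD = √σₙ² = √(1560.25·1096.2721/19819.2721) = 9.2899.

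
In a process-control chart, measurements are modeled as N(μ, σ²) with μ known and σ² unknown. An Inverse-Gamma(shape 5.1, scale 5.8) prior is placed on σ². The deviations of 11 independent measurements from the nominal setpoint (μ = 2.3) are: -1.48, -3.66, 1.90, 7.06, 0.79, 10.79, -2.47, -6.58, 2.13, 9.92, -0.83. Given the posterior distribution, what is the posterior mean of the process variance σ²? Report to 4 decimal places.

With known mean μ and an Inverse-Gamma(α, β) prior on σ², the Normal likelihood is conjugate: posterior is Inv-Gamma(α + n/2, β + Σ(xᵢ−μ)²/2).
Σ(xᵢ−μ)² = (-1.48)² + (-3.66)² + (1.90)² + (7.06)² + (0.79)² + (10.79)² + (-2.47)² + (-6.58)² + (2.13)² + (9.92)² + (-0.83)² = 339.1173.
Posterior: Inv-Gamma(5.1 + 11/2, 5.8 + 339.1173/2) = Inv-Gamma(10.60, 175.35865).
E[σ²|data] = β/(α−1) = 175.35865/9.60 = 18.2665.

18.2665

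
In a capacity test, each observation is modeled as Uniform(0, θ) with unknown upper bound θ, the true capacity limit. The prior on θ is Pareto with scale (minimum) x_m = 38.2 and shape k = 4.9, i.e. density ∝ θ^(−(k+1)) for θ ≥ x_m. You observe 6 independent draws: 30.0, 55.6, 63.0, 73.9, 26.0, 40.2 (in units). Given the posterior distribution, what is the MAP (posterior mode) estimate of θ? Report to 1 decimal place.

73.9

A Pareto(scale x_m, shape k) prior on the upper bound θ of Uniform(0, θ) is conjugate: posterior is Pareto(max(x_m, max xᵢ), k + n).
Sample maximum = 73.9; prior scale x_m = 38.2 → posterior scale = max = 73.9.
Posterior shape = 4.9 + 6 = 10.9.
The Pareto density is decreasing on [x_m, ∞), so the mode is x_m = 73.9.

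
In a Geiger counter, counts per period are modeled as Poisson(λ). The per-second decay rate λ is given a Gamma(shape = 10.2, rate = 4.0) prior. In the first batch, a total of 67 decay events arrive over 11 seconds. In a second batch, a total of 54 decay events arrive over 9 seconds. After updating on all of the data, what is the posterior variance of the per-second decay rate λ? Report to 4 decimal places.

0.2278

With a Gamma(shape α, rate β) prior, the Poisson likelihood is conjugate: the posterior is Gamma(α + ΣXᵢ, β + n).
After batch 1: Gamma(α+S, β+n) = Gamma(10.2+67, 4.0+11) = Gamma(77.2, 15.0).
After batch 2: Gamma(α+S, β+n) = Gamma(77.2+54, 15.0+9) = Gamma(131.2, 24.0).
Var = α/β² = 131.2/24.0² = 0.2278.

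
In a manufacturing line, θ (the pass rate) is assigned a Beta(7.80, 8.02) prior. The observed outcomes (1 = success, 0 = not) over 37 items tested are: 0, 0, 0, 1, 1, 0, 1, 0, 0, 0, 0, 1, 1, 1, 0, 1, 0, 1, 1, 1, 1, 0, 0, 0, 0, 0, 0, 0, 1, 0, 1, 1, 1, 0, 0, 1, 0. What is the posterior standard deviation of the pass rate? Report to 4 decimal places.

The Beta prior is conjugate to a Binomial/Bernoulli likelihood; the update adds successes to α and failures to β.
Posterior: Beta(α+k, β+n−k) = Beta(7.80+16, 8.02+21) = Beta(23.80, 29.02).
Var = αβ/((α+β)²(α+β+1)) = 23.80·29.02/(52.82²·53.82) = 0.00459975; SD = √0.00459975 = 0.0678.

0.0678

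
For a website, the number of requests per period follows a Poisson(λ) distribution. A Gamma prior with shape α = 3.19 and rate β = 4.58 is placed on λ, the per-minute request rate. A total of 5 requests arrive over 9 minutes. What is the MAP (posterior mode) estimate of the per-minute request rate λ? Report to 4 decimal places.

With a Gamma(shape α, rate β) prior, the Poisson likelihood is conjugate: the posterior is Gamma(α + ΣXᵢ, β + n).
Posterior: Gamma(α+S, β+n) = Gamma(3.19+5, 4.58+9) = Gamma(8.19, 13.58).
Mode of Gamma(α,β) for α≥1 is (α−1)/β = 7.19/13.58 = 0.5295.

0.5295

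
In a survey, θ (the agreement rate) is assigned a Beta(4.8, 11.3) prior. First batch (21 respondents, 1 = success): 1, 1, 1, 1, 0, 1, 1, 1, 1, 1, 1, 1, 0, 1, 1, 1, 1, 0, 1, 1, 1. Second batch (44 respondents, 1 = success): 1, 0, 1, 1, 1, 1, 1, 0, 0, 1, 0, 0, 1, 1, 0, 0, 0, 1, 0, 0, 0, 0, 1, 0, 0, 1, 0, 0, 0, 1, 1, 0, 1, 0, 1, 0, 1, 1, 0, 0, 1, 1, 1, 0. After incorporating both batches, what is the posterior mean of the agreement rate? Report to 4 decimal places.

The Beta prior is conjugate to a Binomial/Bernoulli likelihood; the update adds successes to α and failures to β.
After batch 1: Beta(4.8+18, 11.3+3) = Beta(22.8, 14.3).
After batch 2: Beta(22.8+21, 14.3+23) = Beta(43.8, 37.3).
Posterior mean = α/(α+β) = 43.8/81.1 = 0.5401.

0.5401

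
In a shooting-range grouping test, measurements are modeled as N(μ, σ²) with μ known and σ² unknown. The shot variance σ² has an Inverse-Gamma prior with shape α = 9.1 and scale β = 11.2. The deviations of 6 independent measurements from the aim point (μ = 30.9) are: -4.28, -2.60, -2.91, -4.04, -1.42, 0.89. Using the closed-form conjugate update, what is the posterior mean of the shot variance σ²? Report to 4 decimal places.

3.3818

With known mean μ and an Inverse-Gamma(α, β) prior on σ², the Normal likelihood is conjugate: posterior is Inv-Gamma(α + n/2, β + Σ(xᵢ−μ)²/2).
Σ(xᵢ−μ)² = (-4.28)² + (-2.60)² + (-2.91)² + (-4.04)² + (-1.42)² + (0.89)² = 52.6766.
Posterior: Inv-Gamma(9.1 + 6/2, 11.2 + 52.6766/2) = Inv-Gamma(12.10, 37.53830).
E[σ²|data] = β/(α−1) = 37.53830/11.10 = 3.3818.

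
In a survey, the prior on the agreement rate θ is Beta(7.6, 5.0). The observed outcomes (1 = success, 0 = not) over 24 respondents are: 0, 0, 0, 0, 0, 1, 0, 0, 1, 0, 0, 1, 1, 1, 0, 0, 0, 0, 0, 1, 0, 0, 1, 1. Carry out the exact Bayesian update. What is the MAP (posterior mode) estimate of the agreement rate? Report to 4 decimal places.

The Beta prior is conjugate to a Binomial/Bernoulli likelihood; the update adds successes to α and failures to β.
Posterior: Beta(α+k, β+n−k) = Beta(7.6+8, 5.0+16) = Beta(15.6, 21.0).
Mode of Beta(a,b) for a,b>1 is (a−1)/(a+b−2) = 14.6/34.6 = 0.4220.

0.4220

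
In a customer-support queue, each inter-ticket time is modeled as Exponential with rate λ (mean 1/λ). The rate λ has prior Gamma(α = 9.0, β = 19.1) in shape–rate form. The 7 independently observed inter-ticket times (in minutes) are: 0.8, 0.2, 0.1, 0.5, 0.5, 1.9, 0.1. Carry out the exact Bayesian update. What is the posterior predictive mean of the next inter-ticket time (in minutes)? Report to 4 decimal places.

With a Gamma(shape α, rate β) prior on the exponential rate λ, the posterior after n observations with total T = Σxᵢ is Gamma(α+n, β+T).
Sum of observations T = 4.1 minutes; n = 7.
Posterior: Gamma(9.0+7, 19.1+4.1) = Gamma(16.0, 23.2).
The predictive distribution for the next observation is Lomax; its mean is β/(α−1) = 23.2/15.0 = 1.5467.

1.5467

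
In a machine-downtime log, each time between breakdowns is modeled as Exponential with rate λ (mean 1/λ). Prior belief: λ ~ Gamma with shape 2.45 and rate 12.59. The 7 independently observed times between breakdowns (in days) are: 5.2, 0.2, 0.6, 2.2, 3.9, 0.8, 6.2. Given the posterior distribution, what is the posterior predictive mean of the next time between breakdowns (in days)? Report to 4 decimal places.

With a Gamma(shape α, rate β) prior on the exponential rate λ, the posterior after n observations with total T = Σxᵢ is Gamma(α+n, β+T).
Sum of observations T = 19.1 days; n = 7.
Posterior: Gamma(2.45+7, 12.59+19.1) = Gamma(9.45, 31.69).
The predictive distribution for the next observation is Lomax; its mean is β/(α−1) = 31.69/8.45 = 3.7503.

3.7503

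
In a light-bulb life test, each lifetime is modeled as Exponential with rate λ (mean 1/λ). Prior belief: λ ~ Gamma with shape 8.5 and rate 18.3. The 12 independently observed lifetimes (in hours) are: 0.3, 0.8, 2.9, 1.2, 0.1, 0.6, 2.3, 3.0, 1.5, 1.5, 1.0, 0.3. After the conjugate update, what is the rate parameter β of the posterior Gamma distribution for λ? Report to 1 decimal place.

With a Gamma(shape α, rate β) prior on the exponential rate λ, the posterior after n observations with total T = Σxᵢ is Gamma(α+n, β+T).
Sum of observations T = 15.5 hours; n = 12.
Posterior: Gamma(8.5+12, 18.3+15.5) = Gamma(20.5, 33.8).
Posterior β = 33.8.

33.8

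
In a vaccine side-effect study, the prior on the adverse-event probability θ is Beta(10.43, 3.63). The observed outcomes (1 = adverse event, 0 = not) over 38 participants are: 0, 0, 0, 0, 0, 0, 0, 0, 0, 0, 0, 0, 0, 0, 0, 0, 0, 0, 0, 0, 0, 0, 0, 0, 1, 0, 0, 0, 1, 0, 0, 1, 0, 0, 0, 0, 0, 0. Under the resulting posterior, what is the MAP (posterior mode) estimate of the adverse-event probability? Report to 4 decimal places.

0.2483

The Beta prior is conjugate to a Binomial/Bernoulli likelihood; the update adds successes to α and failures to β.
Posterior: Beta(α+k, β+n−k) = Beta(10.43+3, 3.63+35) = Beta(13.43, 38.63).
Mode of Beta(a,b) for a,b>1 is (a−1)/(a+b−2) = 12.43/50.06 = 0.2483.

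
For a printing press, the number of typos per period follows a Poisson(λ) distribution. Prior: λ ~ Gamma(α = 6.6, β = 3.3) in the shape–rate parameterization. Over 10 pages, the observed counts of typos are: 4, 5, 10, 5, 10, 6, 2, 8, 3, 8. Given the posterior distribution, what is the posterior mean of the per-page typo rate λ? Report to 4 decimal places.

With a Gamma(shape α, rate β) prior, the Poisson likelihood is conjugate: the posterior is Gamma(α + ΣXᵢ, β + n).
Sum of counts S = 61 over n = 10 pages.
Posterior: Gamma(α+S, β+n) = Gamma(6.6+61, 3.3+10) = Gamma(67.6, 13.3).
Posterior mean = α/β = 67.6/13.3 = 5.0827.

5.0827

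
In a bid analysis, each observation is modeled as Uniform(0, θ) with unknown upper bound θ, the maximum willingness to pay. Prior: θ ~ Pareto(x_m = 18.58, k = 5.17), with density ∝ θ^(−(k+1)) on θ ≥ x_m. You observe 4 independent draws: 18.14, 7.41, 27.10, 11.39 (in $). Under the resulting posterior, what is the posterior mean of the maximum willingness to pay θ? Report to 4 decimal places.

A Pareto(scale x_m, shape k) prior on the upper bound θ of Uniform(0, θ) is conjugate: posterior is Pareto(max(x_m, max xᵢ), k + n).
Sample maximum = 27.10; prior scale x_m = 18.58 → posterior scale = max = 27.10.
Posterior shape = 5.17 + 4 = 9.17.
E[θ|data] = k·x_m/(k−1) = 9.17·27.10/8.17 = 30.4170.

30.4170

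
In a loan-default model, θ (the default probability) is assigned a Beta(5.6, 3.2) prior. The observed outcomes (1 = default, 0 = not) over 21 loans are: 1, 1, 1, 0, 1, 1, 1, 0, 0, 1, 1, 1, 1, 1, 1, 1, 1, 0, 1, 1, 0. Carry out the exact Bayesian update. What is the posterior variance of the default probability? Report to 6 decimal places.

The Beta prior is conjugate to a Binomial/Bernoulli likelihood; the update adds successes to α and failures to β.
Posterior: Beta(α+k, β+n−k) = Beta(5.6+16, 3.2+5) = Beta(21.6, 8.2).
Var = αβ/((α+β)²(α+β+1)) = 21.6·8.2/(29.8²·30.8) = 0.006476.

0.006476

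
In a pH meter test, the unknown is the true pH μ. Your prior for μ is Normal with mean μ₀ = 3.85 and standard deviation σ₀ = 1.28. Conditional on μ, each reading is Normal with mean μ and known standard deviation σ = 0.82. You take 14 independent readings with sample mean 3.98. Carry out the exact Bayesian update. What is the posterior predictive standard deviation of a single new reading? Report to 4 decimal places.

For Normal data with known variance σ², a Normal(μ₀, σ₀²) prior on μ is conjugate. Posterior precision = 1/σ₀² + n/σ²; posterior mean is the precision-weighted average of μ₀ and x̄.
σ₀² = 1.28² = 1.6384, σ² = 0.82² = 0.6724; σ² + n·σ₀² = 0.6724 + 14·1.6384 = 23.61.
Posterior precision = 1/σ₀² + n/σ² = 1/1.6384 + 14/0.6724 = (σ² + n·σ₀²)/(σ₀²σ²) = 23.61/(1.6384·0.6724); posterior variance σₙ² = σ₀²σ²/(σ² + n·σ₀²) = 1.6384·0.6724/23.61 = 0.046661.
Predictive variance for one new observation = σₙ² + σ² = 1.6384·0.6724/23.61 + 0.6724 = σ²·(σ₀² + 23.61)/23.61 = 0.6724·25.2484/23.61 = 0.719061; SD = √(0.6724·25.2484/23.61) = 0.8480.

0.8480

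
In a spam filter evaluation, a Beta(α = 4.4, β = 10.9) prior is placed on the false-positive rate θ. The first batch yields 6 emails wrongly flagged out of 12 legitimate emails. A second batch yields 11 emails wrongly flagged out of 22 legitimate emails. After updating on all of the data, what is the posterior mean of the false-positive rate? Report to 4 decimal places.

The Beta prior is conjugate to a Binomial/Bernoulli likelihood; the update adds successes to α and failures to β.
After batch 1: Beta(4.4+6, 10.9+6) = Beta(10.4, 16.9).
After batch 2: Beta(10.4+11, 16.9+11) = Beta(21.4, 27.9).
Posterior mean = α/(α+β) = 21.4/49.3 = 0.4341.

0.4341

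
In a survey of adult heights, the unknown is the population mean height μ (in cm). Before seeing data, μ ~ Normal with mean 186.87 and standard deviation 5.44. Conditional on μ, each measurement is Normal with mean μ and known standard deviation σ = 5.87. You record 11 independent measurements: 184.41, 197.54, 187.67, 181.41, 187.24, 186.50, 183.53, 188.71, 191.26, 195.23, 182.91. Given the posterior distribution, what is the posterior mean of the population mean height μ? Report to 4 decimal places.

For Normal data with known variance σ², a Normal(μ₀, σ₀²) prior on μ is conjugate. Posterior precision = 1/σ₀² + n/σ²; posterior mean is the precision-weighted average of μ₀ and x̄.
Σxᵢ = 184.41 + 197.54 + 187.67 + 181.41 + 187.24 + 186.50 + 183.53 + 188.71 + 191.26 + 195.23 + 182.91 = 2066.41, so n·x̄ = 2066.41.
σ₀² = 5.44² = 29.5936, σ² = 5.87² = 34.4569; σ² + n·σ₀² = 34.4569 + 11·29.5936 = 359.9865.
Posterior mean = (μ₀/σ₀² + n·x̄/σ²)/(1/σ₀² + n/σ²) = (σ²·μ₀ + σ₀²·n·x̄)/(σ² + n·σ₀²) = (34.4569·186.87 + 29.5936·2066.41)/359.9865 = 67591.471879/359.9865 = 187.7611.

187.7611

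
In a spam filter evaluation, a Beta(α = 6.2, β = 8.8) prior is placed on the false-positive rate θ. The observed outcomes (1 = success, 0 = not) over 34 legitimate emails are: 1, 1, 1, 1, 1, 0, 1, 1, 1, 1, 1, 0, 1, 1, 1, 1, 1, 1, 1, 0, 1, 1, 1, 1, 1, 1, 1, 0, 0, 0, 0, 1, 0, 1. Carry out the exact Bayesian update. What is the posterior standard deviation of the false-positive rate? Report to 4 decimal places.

0.0671

The Beta prior is conjugate to a Binomial/Bernoulli likelihood; the update adds successes to α and failures to β.
Posterior: Beta(α+k, β+n−k) = Beta(6.2+26, 8.8+8) = Beta(32.2, 16.8).
Var = αβ/((α+β)²(α+β+1)) = 32.2·16.8/(49.0²·50.0) = 0.00450612; SD = √0.00450612 = 0.0671.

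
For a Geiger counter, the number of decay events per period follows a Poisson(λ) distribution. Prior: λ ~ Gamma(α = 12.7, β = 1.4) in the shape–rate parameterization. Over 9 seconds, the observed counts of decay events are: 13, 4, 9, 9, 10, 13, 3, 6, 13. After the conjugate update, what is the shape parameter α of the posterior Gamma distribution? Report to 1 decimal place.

With a Gamma(shape α, rate β) prior, the Poisson likelihood is conjugate: the posterior is Gamma(α + ΣXᵢ, β + n).
Sum of counts S = 80 over n = 9 seconds.
Posterior: Gamma(α+S, β+n) = Gamma(12.7+80, 1.4+9) = Gamma(92.7, 10.4).
Posterior α = 92.7.

92.7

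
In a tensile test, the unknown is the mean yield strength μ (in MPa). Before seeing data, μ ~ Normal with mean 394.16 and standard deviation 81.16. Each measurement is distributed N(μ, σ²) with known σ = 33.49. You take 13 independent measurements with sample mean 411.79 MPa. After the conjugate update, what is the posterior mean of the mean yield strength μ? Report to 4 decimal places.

For Normal data with known variance σ², a Normal(μ₀, σ₀²) prior on μ is conjugate. Posterior precision = 1/σ₀² + n/σ²; posterior mean is the precision-weighted average of μ₀ and x̄.
n·x̄ = 13·411.79 = 5353.27.
σ₀² = 81.16² = 6586.9456, σ² = 33.49² = 1121.5801; σ² + n·σ₀² = 1121.5801 + 13·6586.9456 = 86751.8729.
Posterior mean = (μ₀/σ₀² + n·x̄/σ²)/(1/σ₀² + n/σ²) = (σ²·μ₀ + σ₀²·n·x̄)/(σ² + n·σ₀²) = (1121.5801·394.16 + 6586.9456·5353.27)/86751.8729 = 35703780.284328/86751.8729 = 411.5621.

411.5621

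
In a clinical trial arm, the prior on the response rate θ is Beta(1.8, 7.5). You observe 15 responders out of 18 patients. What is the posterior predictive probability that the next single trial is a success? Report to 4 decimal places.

The Beta prior is conjugate to a Binomial/Bernoulli likelihood; the update adds successes to α and failures to β.
Posterior: Beta(α+k, β+n−k) = Beta(1.8+15, 7.5+3) = Beta(16.8, 10.5).
For a single future Bernoulli trial, P(success | data) = α/(α+β) = 0.6154.

0.6154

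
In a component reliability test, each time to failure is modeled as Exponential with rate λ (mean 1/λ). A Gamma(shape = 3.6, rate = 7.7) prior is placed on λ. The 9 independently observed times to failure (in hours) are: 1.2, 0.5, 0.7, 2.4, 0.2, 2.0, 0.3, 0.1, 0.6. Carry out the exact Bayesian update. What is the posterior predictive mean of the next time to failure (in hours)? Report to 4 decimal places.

With a Gamma(shape α, rate β) prior on the exponential rate λ, the posterior after n observations with total T = Σxᵢ is Gamma(α+n, β+T).
Sum of observations T = 8.0 hours; n = 9.
Posterior: Gamma(3.6+9, 7.7+8.0) = Gamma(12.6, 15.7).
The predictive distribution for the next observation is Lomax; its mean is β/(α−1) = 15.7/11.6 = 1.3534.

1.3534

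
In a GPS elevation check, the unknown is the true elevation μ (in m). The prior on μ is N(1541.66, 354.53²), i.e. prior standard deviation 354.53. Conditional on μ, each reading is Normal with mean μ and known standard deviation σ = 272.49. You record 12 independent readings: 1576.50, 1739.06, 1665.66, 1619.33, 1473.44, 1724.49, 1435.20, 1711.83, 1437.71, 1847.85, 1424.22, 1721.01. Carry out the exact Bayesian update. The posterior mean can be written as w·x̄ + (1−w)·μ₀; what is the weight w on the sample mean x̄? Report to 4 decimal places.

0.9531

For Normal data with known variance σ², a Normal(μ₀, σ₀²) prior on μ is conjugate. Posterior precision = 1/σ₀² + n/σ²; posterior mean is the precision-weighted average of μ₀ and x̄.
σ₀² = 354.53² = 125691.5209, σ² = 272.49² = 74250.8001. Prior precision 1/σ₀² = 1/125691.5209; data precision n/σ² = 12/74250.8001.
w = (n/σ²)/(1/σ₀² + n/σ²) = n·σ₀²/(σ² + n·σ₀²) = 12·125691.5209/(74250.8001 + 12·125691.5209) = 1508298.2508/1582549.0509 = 0.9531.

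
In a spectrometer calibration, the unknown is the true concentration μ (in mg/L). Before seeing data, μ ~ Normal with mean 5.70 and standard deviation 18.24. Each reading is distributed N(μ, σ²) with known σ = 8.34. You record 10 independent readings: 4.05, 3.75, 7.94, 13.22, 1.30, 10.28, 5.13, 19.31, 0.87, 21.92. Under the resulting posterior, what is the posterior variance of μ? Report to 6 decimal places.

6.813121

For Normal data with known variance σ², a Normal(μ₀, σ₀²) prior on μ is conjugate. Posterior precision = 1/σ₀² + n/σ²; posterior mean is the precision-weighted average of μ₀ and x̄.
σ₀² = 18.24² = 332.6976, σ² = 8.34² = 69.5556; σ² + n·σ₀² = 69.5556 + 10·332.6976 = 3396.5316.
Posterior precision = 1/σ₀² + n/σ² = 1/332.6976 + 10/69.5556 = (σ² + n·σ₀²)/(σ₀²σ²) = 3396.5316/(332.6976·69.5556); posterior variance σₙ² = σ₀²σ²/(σ² + n·σ₀²) = 332.6976·69.5556/3396.5316 = 6.813121.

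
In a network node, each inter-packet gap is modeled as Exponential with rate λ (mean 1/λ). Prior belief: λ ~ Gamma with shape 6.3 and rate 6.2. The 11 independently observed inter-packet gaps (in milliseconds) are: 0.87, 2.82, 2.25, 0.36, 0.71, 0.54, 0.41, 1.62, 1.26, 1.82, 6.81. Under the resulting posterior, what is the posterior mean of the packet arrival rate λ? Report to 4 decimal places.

With a Gamma(shape α, rate β) prior on the exponential rate λ, the posterior after n observations with total T = Σxᵢ is Gamma(α+n, β+T).
Sum of observations T = 19.47 milliseconds; n = 11.
Posterior: Gamma(6.3+11, 6.2+19.47) = Gamma(17.3, 25.67).
Posterior mean of λ = α/β = 17.3/25.67 = 0.6739.

0.6739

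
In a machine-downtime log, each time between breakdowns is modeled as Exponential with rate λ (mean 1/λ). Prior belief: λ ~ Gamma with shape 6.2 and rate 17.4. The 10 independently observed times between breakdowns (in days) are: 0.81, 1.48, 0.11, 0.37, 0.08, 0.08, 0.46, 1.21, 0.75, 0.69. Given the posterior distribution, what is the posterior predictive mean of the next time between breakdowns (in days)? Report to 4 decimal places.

With a Gamma(shape α, rate β) prior on the exponential rate λ, the posterior after n observations with total T = Σxᵢ is Gamma(α+n, β+T).
Sum of observations T = 6.04 days; n = 10.
Posterior: Gamma(6.2+10, 17.4+6.04) = Gamma(16.2, 23.44).
The predictive distribution for the next observation is Lomax; its mean is β/(α−1) = 23.44/15.2 = 1.5421.

1.5421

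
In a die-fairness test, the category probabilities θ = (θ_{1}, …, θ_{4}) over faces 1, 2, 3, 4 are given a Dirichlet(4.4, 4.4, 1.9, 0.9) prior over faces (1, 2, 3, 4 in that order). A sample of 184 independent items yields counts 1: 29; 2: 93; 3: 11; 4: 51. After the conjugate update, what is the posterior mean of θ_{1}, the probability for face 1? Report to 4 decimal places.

0.1708

The Dirichlet prior is conjugate to the Multinomial likelihood: each posterior αⱼ = prior αⱼ + observed count nⱼ.
Posterior concentration: (33.4, 97.4, 12.9, 51.9), total = 195.6.
E[θ_{1}|data] = α_{1}/Σα = 33.4/195.6 = 0.1708.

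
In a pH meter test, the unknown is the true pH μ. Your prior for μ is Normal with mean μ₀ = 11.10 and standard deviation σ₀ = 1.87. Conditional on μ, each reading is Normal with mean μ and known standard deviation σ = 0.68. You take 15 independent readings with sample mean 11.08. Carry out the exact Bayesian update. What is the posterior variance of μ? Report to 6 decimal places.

0.030557

For Normal data with known variance σ², a Normal(μ₀, σ₀²) prior on μ is conjugate. Posterior precision = 1/σ₀² + n/σ²; posterior mean is the precision-weighted average of μ₀ and x̄.
σ₀² = 1.87² = 3.4969, σ² = 0.68² = 0.4624; σ² + n·σ₀² = 0.4624 + 15·3.4969 = 52.9159.
Posterior precision = 1/σ₀² + n/σ² = 1/3.4969 + 15/0.4624 = (σ² + n·σ₀²)/(σ₀²σ²) = 52.9159/(3.4969·0.4624); posterior variance σₙ² = σ₀²σ²/(σ² + n·σ₀²) = 3.4969·0.4624/52.9159 = 0.030557.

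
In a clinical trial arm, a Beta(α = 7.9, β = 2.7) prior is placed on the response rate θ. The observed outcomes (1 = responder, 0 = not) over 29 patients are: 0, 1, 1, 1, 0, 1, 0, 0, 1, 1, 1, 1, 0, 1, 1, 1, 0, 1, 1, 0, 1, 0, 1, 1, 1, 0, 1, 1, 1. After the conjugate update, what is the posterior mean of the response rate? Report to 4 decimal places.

0.7045

The Beta prior is conjugate to a Binomial/Bernoulli likelihood; the update adds successes to α and failures to β.
Posterior: Beta(α+k, β+n−k) = Beta(7.9+20, 2.7+9) = Beta(27.9, 11.7).
Posterior mean = α/(α+β) = 27.9/39.6 = 0.7045.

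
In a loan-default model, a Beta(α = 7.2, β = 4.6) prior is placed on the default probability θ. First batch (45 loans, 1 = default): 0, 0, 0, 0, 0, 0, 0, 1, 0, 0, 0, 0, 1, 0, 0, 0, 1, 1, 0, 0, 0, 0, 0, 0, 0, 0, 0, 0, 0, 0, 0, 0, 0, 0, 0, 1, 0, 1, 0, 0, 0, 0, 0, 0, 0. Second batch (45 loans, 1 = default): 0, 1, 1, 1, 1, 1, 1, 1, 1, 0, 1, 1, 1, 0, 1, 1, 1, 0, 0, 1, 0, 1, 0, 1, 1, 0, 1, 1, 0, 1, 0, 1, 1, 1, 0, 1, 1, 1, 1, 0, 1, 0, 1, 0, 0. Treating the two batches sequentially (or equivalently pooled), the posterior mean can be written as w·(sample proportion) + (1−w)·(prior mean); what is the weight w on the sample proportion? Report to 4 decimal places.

The Beta prior is conjugate to a Binomial/Bernoulli likelihood; the update adds successes to α and failures to β.
Total number of loans: n = 45 + 45 = 90.
Posterior mean = (α₀+k)/(α₀+β₀+n) = [n/(α₀+β₀+n)]·(k/n) + [(α₀+β₀)/(α₀+β₀+n)]·α₀/(α₀+β₀), so only n and the prior enter the weight.
The weight on the data is w = n/(α₀+β₀+n) = 90/(7.2+4.6+90) = 90/101.8 = 0.8841.

0.8841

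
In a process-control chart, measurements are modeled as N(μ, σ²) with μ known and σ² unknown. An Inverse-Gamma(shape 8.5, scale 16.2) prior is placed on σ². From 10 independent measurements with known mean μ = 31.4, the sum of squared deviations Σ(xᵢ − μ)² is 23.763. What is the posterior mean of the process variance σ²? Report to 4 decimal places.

With known mean μ and an Inverse-Gamma(α, β) prior on σ², the Normal likelihood is conjugate: posterior is Inv-Gamma(α + n/2, β + Σ(xᵢ−μ)²/2).
Posterior: Inv-Gamma(8.5 + 10/2, 16.2 + 23.763/2) = Inv-Gamma(13.50, 28.0815).
E[σ²|data] = β/(α−1) = 28.0815/12.50 = 2.2465.

2.2465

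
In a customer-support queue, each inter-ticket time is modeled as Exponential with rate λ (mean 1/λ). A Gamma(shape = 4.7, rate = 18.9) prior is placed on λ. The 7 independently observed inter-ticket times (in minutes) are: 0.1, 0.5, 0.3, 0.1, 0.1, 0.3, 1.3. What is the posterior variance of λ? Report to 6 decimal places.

0.025077

With a Gamma(shape α, rate β) prior on the exponential rate λ, the posterior after n observations with total T = Σxᵢ is Gamma(α+n, β+T).
Sum of observations T = 2.7 minutes; n = 7.
Posterior: Gamma(4.7+7, 18.9+2.7) = Gamma(11.7, 21.6).
Var = α/β² = 0.025077.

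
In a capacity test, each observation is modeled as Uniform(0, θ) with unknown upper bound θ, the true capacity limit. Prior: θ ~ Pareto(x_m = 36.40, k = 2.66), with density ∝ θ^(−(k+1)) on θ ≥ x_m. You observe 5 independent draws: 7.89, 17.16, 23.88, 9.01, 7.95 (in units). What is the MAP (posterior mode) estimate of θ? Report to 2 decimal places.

36.40

A Pareto(scale x_m, shape k) prior on the upper bound θ of Uniform(0, θ) is conjugate: posterior is Pareto(max(x_m, max xᵢ), k + n).
Sample maximum = 23.88; prior scale x_m = 36.40 → posterior scale = max = 36.40.
Posterior shape = 2.66 + 5 = 7.66.
The Pareto density is decreasing on [x_m, ∞), so the mode is x_m = 36.40.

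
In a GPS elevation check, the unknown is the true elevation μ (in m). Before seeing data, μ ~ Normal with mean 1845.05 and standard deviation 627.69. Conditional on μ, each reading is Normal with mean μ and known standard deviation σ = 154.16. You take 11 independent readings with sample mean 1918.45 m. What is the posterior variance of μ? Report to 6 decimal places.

For Normal data with known variance σ², a Normal(μ₀, σ₀²) prior on μ is conjugate. Posterior precision = 1/σ₀² + n/σ²; posterior mean is the precision-weighted average of μ₀ and x̄.
σ₀² = 627.69² = 393994.7361, σ² = 154.16² = 23765.3056; σ² + n·σ₀² = 23765.3056 + 11·393994.7361 = 4357707.4027.
Posterior precision = 1/σ₀² + n/σ² = 1/393994.7361 + 11/23765.3056 = (σ² + n·σ₀²)/(σ₀²σ²) = 4357707.4027/(393994.7361·23765.3056); posterior variance σₙ² = σ₀²σ²/(σ² + n·σ₀²) = 393994.7361·23765.3056/4357707.4027 = 2148.699865.

2148.699865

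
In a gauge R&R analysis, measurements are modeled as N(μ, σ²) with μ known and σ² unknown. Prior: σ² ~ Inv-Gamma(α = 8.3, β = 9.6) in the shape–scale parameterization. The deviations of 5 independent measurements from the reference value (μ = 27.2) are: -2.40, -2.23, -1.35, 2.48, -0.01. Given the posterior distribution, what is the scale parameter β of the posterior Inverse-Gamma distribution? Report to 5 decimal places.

18.95295

With known mean μ and an Inverse-Gamma(α, β) prior on σ², the Normal likelihood is conjugate: posterior is Inv-Gamma(α + n/2, β + Σ(xᵢ−μ)²/2).
Σ(xᵢ−μ)² = (-2.40)² + (-2.23)² + (-1.35)² + (2.48)² + (-0.01)² = 18.7059.
Posterior: Inv-Gamma(8.3 + 5/2, 9.6 + 18.7059/2) = Inv-Gamma(10.80, 18.95295).
Posterior β = 18.95295.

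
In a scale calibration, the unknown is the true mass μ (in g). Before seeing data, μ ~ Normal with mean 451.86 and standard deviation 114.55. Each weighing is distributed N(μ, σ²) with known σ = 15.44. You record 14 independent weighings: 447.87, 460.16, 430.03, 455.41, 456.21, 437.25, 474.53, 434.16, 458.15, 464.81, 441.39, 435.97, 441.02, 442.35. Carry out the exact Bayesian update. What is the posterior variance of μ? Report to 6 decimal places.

For Normal data with known variance σ², a Normal(μ₀, σ₀²) prior on μ is conjugate. Posterior precision = 1/σ₀² + n/σ²; posterior mean is the precision-weighted average of μ₀ and x̄.
σ₀² = 114.55² = 13121.7025, σ² = 15.44² = 238.3936; σ² + n·σ₀² = 238.3936 + 14·13121.7025 = 183942.2286.
Posterior precision = 1/σ₀² + n/σ² = 1/13121.7025 + 14/238.3936 = (σ² + n·σ₀²)/(σ₀²σ²) = 183942.2286/(13121.7025·238.3936); posterior variance σₙ² = σ₀²σ²/(σ² + n·σ₀²) = 13121.7025·238.3936/183942.2286 = 17.006045.

17.006045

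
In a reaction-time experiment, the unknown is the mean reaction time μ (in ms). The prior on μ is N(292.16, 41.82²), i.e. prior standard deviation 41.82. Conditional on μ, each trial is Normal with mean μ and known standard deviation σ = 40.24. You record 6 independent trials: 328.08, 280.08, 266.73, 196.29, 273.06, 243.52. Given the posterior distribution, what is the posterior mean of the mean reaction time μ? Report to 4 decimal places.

For Normal data with known variance σ², a Normal(μ₀, σ₀²) prior on μ is conjugate. Posterior precision = 1/σ₀² + n/σ²; posterior mean is the precision-weighted average of μ₀ and x̄.
Σxᵢ = 328.08 + 280.08 + 266.73 + 196.29 + 273.06 + 243.52 = 1587.76, so n·x̄ = 1587.76.
σ₀² = 41.82² = 1748.9124, σ² = 40.24² = 1619.2576; σ² + n·σ₀² = 1619.2576 + 6·1748.9124 = 12112.732.
Posterior mean = (μ₀/σ₀² + n·x̄/σ²)/(1/σ₀² + n/σ²) = (σ²·μ₀ + σ₀²·n·x̄)/(σ² + n·σ₀²) = (1619.2576·292.16 + 1748.9124·1587.76)/12112.732 = 3249935.45264/12112.732 = 268.3074.

268.3074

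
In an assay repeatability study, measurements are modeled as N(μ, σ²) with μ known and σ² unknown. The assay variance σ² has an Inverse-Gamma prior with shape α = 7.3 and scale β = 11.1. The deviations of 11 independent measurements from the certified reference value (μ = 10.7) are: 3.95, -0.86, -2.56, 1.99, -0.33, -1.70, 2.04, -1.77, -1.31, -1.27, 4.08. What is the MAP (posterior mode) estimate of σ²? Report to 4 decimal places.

With known mean μ and an Inverse-Gamma(α, β) prior on σ², the Normal likelihood is conjugate: posterior is Inv-Gamma(α + n/2, β + Σ(xᵢ−μ)²/2).
Σ(xᵢ−μ)² = (3.95)² + (-0.86)² + (-2.56)² + (1.99)² + (-0.33)² + (-1.70)² + (2.04)² + (-1.77)² + (-1.31)² + (-1.27)² + (4.08)² = 57.1246.
Posterior: Inv-Gamma(7.3 + 11/2, 11.1 + 57.1246/2) = Inv-Gamma(12.80, 39.66230).
Mode = β/(α+1) = 39.66230/13.80 = 2.8741.

2.8741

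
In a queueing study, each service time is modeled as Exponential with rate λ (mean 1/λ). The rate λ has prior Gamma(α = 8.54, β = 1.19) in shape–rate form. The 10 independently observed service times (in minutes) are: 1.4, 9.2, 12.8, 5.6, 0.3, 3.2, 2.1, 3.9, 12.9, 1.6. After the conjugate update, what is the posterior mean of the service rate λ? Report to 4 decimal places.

0.3421

With a Gamma(shape α, rate β) prior on the exponential rate λ, the posterior after n observations with total T = Σxᵢ is Gamma(α+n, β+T).
Sum of observations T = 53.0 minutes; n = 10.
Posterior: Gamma(8.54+10, 1.19+53.0) = Gamma(18.54, 54.19).
Posterior mean of λ = α/β = 18.54/54.19 = 0.3421.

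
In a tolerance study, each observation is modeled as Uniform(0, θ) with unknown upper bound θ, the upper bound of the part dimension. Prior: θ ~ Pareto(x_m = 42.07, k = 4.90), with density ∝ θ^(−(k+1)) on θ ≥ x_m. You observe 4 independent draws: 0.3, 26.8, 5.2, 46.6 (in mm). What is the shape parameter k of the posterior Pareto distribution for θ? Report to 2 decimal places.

A Pareto(scale x_m, shape k) prior on the upper bound θ of Uniform(0, θ) is conjugate: posterior is Pareto(max(x_m, max xᵢ), k + n).
Sample maximum = 46.6; prior scale x_m = 42.07 → posterior scale = max = 46.60.
Posterior shape = 4.90 + 4 = 8.90.
Posterior shape k = 8.90.

8.90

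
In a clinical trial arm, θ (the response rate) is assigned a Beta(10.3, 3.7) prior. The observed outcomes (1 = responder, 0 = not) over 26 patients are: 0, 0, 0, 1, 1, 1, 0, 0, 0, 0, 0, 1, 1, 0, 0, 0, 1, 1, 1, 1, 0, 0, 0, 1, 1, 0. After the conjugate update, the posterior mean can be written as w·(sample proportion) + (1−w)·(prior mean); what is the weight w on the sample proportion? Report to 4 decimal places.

0.6500

The Beta prior is conjugate to a Binomial/Bernoulli likelihood; the update adds successes to α and failures to β.
Posterior mean = (α₀+k)/(α₀+β₀+n) = [n/(α₀+β₀+n)]·(k/n) + [(α₀+β₀)/(α₀+β₀+n)]·α₀/(α₀+β₀), so only n and the prior enter the weight.
The weight on the data is w = n/(α₀+β₀+n) = 26/(10.3+3.7+26) = 26/40.0 = 0.6500.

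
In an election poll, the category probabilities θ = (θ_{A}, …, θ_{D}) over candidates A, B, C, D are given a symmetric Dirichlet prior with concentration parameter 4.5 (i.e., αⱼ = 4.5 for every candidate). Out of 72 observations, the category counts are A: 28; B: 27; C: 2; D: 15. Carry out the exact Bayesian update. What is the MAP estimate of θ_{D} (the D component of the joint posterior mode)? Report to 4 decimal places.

The Dirichlet prior is conjugate to the Multinomial likelihood: each posterior αⱼ = prior αⱼ + observed count nⱼ.
Posterior concentration: (32.5, 31.5, 6.5, 19.5), total = 90.0.
Joint mode component: (α_{D}−1)/(Σα−K) = 18.5/86.0 = 0.2151.

0.2151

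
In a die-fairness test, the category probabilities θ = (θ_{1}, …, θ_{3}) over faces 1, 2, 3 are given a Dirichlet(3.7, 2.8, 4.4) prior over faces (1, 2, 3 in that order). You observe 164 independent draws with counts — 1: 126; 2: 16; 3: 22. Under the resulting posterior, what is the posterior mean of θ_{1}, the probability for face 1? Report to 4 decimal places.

0.7416

The Dirichlet prior is conjugate to the Multinomial likelihood: each posterior αⱼ = prior αⱼ + observed count nⱼ.
Posterior concentration: (129.7, 18.8, 26.4), total = 174.9.
E[θ_{1}|data] = α_{1}/Σα = 129.7/174.9 = 0.7416.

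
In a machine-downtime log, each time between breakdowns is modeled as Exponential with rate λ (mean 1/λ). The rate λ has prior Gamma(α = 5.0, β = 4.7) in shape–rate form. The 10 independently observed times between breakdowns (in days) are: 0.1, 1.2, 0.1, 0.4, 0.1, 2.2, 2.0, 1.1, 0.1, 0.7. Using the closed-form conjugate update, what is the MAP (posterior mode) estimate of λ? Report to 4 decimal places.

1.1024

With a Gamma(shape α, rate β) prior on the exponential rate λ, the posterior after n observations with total T = Σxᵢ is Gamma(α+n, β+T).
Sum of observations T = 8.0 days; n = 10.
Posterior: Gamma(5.0+10, 4.7+8.0) = Gamma(15.0, 12.7).
Mode = (α−1)/β = 1.1024.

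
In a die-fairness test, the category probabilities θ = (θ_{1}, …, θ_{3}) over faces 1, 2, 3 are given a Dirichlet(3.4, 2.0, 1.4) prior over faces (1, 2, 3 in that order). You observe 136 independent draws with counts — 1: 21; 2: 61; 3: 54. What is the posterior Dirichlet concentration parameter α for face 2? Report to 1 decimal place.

63.0

The Dirichlet prior is conjugate to the Multinomial likelihood: each posterior αⱼ = prior αⱼ + observed count nⱼ.
Posterior concentration: (24.4, 63.0, 55.4), total = 142.8.
α_{2} = 2.0 + 61 = 63.0.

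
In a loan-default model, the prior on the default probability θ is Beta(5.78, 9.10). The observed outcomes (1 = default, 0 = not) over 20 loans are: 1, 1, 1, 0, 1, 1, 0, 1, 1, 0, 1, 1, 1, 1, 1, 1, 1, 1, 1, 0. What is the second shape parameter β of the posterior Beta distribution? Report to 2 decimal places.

13.10

The Beta prior is conjugate to a Binomial/Bernoulli likelihood; the update adds successes to α and failures to β.
Posterior: Beta(α+k, β+n−k) = Beta(5.78+16, 9.10+4) = Beta(21.78, 13.10).
Posterior β = 13.10.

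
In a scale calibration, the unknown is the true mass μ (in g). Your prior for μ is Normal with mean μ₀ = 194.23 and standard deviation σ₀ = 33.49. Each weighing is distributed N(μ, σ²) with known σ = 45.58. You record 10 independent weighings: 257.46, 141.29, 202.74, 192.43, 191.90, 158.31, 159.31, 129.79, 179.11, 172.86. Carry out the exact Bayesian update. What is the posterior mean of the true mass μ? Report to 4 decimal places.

For Normal data with known variance σ², a Normal(μ₀, σ₀²) prior on μ is conjugate. Posterior precision = 1/σ₀² + n/σ²; posterior mean is the precision-weighted average of μ₀ and x̄.
Σxᵢ = 257.46 + 141.29 + 202.74 + 192.43 + 191.90 + 158.31 + 159.31 + 129.79 + 179.11 + 172.86 = 1785.2, so n·x̄ = 1785.2.
σ₀² = 33.49² = 1121.5801, σ² = 45.58² = 2077.5364; σ² + n·σ₀² = 2077.5364 + 10·1121.5801 = 13293.3374.
Posterior mean = (μ₀/σ₀² + n·x̄/σ²)/(1/σ₀² + n/σ²) = (σ²·μ₀ + σ₀²·n·x̄)/(σ² + n·σ₀²) = (2077.5364·194.23 + 1121.5801·1785.2)/13293.3374 = 2405764.689492/13293.3374 = 180.9752.

180.9752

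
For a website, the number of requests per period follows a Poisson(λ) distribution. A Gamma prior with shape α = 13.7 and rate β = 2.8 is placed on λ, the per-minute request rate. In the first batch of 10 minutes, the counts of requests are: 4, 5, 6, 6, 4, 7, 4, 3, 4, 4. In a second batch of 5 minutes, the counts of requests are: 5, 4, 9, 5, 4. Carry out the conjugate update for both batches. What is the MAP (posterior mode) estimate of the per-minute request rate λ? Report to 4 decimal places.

4.8708

With a Gamma(shape α, rate β) prior, the Poisson likelihood is conjugate: the posterior is Gamma(α + ΣXᵢ, β + n).
Batch 1: sum of counts S = 47 over n = 10 minutes.
After batch 1: Gamma(α+S, β+n) = Gamma(13.7+47, 2.8+10) = Gamma(60.7, 12.8).
Batch 2: sum of counts S = 27 over n = 5 minutes.
After batch 2: Gamma(α+S, β+n) = Gamma(60.7+27, 12.8+5) = Gamma(87.7, 17.8).
Mode of Gamma(α,β) for α≥1 is (α−1)/β = 86.7/17.8 = 4.8708.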